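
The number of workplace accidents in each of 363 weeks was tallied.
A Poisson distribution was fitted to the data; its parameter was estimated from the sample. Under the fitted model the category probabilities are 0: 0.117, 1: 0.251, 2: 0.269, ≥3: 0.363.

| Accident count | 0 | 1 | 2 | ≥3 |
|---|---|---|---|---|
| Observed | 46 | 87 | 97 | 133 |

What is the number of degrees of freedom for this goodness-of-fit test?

There are k = 4 categories and 1 parameter estimated from the data, so df = 4 − 1 − 1 = 2.

2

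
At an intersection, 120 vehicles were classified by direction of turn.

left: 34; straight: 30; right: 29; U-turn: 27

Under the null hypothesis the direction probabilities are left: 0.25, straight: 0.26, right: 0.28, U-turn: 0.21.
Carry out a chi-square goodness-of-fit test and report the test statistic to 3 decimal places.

1.338

Expected counts E_i = n·p_i: 120×0.25 = 30, 120×0.26 = 31.2, 120×0.28 = 33.6, 120×0.21 = 25.2.
left: (34 − 30)²/30 = 16/30 = 0.5333
straight: (30 − 31.2)²/31.2 = 1.44/31.2 = 0.0462
right: (29 − 33.6)²/33.6 = 21.16/33.6 = 0.6298
U-turn: (27 − 25.2)²/25.2 = 3.24/25.2 = 0.1286
Sum = 1.338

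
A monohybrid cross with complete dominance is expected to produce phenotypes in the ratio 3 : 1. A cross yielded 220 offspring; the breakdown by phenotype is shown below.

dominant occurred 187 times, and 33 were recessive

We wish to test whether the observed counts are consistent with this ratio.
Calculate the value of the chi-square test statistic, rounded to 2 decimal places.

Ratio total = 4. Expected counts: 220×3/4 = 165, 220×1/4 = 55.
cat            O        E   (O−E)²/E
dominant     187      165      2.933
recessive     33       55      8.800
Sum = 11.73

11.73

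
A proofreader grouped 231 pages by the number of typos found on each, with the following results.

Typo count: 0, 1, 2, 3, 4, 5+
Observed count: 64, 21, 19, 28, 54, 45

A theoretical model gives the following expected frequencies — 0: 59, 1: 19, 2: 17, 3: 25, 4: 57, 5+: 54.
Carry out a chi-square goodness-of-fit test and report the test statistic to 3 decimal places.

χ² = (64−59)²/59 + (21−19)²/19 + (19−17)²/17 + (28−25)²/25 + (54−57)²/57 + (45−54)²/54
   = 0.4237 + 0.2105 + 0.2353 + 0.3600 + 0.1579 + 1.5000
Sum = 2.887

2.887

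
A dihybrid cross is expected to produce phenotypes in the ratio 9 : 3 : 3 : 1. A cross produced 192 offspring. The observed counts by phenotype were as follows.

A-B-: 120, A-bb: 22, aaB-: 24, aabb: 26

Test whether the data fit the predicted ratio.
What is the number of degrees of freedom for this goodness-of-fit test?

There are k = 4 categories and no parameters were estimated from the data, so df = 4 − 1 = 3.

3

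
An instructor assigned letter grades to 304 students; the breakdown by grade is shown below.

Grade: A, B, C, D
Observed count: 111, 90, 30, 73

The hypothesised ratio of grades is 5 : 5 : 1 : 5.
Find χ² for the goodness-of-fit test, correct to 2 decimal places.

Ratio total = 16. Expected counts: 304×5/16 = 95, 304×5/16 = 95, 304×1/16 = 19, 304×5/16 = 95.
χ² = (111−95)²/95 + (90−95)²/95 + (30−19)²/19 + (73−95)²/95
   = 2.695 + 0.263 + 6.368 + 5.095
Sum = 14.42

14.42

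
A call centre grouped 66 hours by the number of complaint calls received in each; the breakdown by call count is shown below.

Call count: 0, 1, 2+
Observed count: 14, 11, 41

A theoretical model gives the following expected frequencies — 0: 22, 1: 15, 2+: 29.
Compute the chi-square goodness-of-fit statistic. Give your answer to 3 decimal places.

0: (14 − 22)²/22 = 64/22 = 2.9091
1: (11 − 15)²/15 = 16/15 = 1.0667
2+: (41 − 29)²/29 = 144/29 = 4.9655
Sum = 8.941

8.941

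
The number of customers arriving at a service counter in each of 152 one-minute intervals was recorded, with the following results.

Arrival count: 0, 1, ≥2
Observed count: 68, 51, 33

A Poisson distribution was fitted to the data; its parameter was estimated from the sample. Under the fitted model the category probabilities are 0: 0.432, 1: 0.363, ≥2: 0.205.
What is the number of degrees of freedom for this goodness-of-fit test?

1

There are k = 3 categories and 1 parameter estimated from the data, so df = 3 − 1 − 1 = 1.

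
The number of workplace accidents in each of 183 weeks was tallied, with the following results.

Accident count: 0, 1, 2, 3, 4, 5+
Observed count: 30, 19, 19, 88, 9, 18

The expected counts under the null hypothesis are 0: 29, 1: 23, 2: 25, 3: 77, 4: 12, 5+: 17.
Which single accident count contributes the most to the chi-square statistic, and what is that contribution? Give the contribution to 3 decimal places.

3, 1.571

cat         O        E   (O−E)²/E
0          30       29     0.0345
1          19       23     0.6957
2          19       25     1.4400
3          88       77     1.5714
4           9       12     0.7500
5+         18       17     0.0588
The largest term is for 3: 1.571.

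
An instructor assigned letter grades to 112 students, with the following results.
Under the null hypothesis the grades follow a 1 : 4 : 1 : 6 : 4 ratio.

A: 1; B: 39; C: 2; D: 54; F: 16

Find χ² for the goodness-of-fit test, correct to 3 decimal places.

21.607

Ratio total = 16. Expected counts: 112×1/16 = 7, 112×4/16 = 28, 112×1/16 = 7, 112×6/16 = 42, 112×4/16 = 28.
cat         O        E   (O−E)²/E
A           1        7     5.1429
B          39       28     4.3214
C           2        7     3.5714
D          54       42     3.4286
F          16       28     5.1429
Sum = 21.607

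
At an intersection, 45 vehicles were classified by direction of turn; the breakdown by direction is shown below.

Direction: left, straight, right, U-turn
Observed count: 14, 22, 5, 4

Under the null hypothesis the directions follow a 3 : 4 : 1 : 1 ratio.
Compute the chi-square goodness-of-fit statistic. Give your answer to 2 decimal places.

0.47

Ratio total = 9. Expected counts: 45×3/9 = 15, 45×4/9 = 20, 45×1/9 = 5, 45×1/9 = 5.
χ² = (14−15)²/15 + (22−20)²/20 + (5−5)²/5 + (4−5)²/5
   = 0.067 + 0.200 + 0.000 + 0.200
Sum = 0.47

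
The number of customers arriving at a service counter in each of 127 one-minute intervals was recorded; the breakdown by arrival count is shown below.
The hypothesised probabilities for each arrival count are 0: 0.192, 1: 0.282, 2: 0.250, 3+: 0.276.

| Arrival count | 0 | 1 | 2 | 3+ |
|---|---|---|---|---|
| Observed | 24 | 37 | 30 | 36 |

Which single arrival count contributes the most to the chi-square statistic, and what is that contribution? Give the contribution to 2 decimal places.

Expected counts E_i = n·p_i: 127×0.192 = 24.384, 127×0.282 = 35.814, 127×0.250 = 31.75, 127×0.276 = 35.052.
χ² = (24−24.384)²/24.384 + (37−35.814)²/35.814 + (30−31.75)²/31.75 + (36−35.052)²/35.052
   = 0.006 + 0.039 + 0.096 + 0.026
The largest term is for 2: 0.10.

2, 0.10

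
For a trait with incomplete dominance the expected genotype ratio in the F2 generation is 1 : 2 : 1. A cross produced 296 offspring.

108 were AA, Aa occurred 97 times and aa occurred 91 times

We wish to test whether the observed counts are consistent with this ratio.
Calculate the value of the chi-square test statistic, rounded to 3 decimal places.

37.101

Ratio total = 4. Expected counts: 296×1/4 = 74, 296×2/4 = 148, 296×1/4 = 74.
AA: (108 − 74)²/74 = 1156/74 = 15.6216
Aa: (97 − 148)²/148 = 2601/148 = 17.5743
aa: (91 − 74)²/74 = 289/74 = 3.9054
Sum = 37.101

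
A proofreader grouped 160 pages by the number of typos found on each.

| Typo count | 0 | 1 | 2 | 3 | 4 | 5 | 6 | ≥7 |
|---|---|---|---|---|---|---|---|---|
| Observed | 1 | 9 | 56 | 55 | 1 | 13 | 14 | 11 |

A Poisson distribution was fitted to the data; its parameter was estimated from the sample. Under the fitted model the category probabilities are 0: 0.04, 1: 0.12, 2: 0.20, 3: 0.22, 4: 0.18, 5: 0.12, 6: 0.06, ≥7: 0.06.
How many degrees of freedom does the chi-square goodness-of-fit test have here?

6

There are k = 8 categories and 1 parameter estimated from the data, so df = 8 − 1 − 1 = 6.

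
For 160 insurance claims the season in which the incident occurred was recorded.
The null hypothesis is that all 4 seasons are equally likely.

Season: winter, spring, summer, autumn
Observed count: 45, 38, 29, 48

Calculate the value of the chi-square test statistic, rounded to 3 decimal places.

5.350

Under H₀ each category has probability 1/4, so each expected count is 160/4 = 40.
χ² = (45−40)²/40 + (38−40)²/40 + (29−40)²/40 + (48−40)²/40
   = 0.6250 + 0.1000 + 3.0250 + 1.6000
Sum = 5.350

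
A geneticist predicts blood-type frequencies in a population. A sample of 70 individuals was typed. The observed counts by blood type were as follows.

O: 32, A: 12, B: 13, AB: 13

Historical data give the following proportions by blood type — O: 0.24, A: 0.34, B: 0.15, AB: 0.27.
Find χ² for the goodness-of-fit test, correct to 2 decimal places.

Expected counts E_i = n·p_i: 70×0.24 = 16.8, 70×0.34 = 23.8, 70×0.15 = 10.5, 70×0.27 = 18.9.
χ² = (32−16.8)²/16.8 + (12−23.8)²/23.8 + (13−10.5)²/10.5 + (13−18.9)²/18.9
   = 13.752 + 5.850 + 0.595 + 1.842
Sum = 22.04

22.04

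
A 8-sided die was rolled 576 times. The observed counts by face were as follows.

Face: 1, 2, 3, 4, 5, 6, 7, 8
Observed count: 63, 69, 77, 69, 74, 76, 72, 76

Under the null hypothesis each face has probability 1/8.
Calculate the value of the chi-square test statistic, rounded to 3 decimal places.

Expected count for each of the 8 categories: 576/8 = 72.
χ² = (63−72)²/72 + (69−72)²/72 + (77−72)²/72 + (69−72)²/72 + (74−72)²/72 + (76−72)²/72 + (72−72)²/72 + (76−72)²/72
   = 1.1250 + 0.1250 + 0.3472 + 0.1250 + 0.0556 + 0.2222 + 0.0000 + 0.2222
Sum = 2.222

2.222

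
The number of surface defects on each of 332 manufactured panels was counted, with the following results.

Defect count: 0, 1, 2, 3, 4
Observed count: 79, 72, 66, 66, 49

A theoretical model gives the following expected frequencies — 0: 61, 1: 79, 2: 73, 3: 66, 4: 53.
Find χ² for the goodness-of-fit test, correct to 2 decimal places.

6.90

0: (79 − 61)²/61 = 324/61 = 5.311
1: (72 − 79)²/79 = 49/79 = 0.620
2: (66 − 73)²/73 = 49/73 = 0.671
3: (66 − 66)²/66 = 0/66 = 0.000
4: (49 − 53)²/53 = 16/53 = 0.302
Sum = 6.90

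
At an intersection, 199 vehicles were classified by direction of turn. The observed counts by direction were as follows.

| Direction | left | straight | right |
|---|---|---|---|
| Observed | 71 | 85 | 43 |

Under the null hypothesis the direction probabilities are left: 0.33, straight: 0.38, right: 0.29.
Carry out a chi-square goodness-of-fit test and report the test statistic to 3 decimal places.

Expected counts E_i = n·p_i: 199×0.33 = 65.67, 199×0.38 = 75.62, 199×0.29 = 57.71.
cat           O        E   (O−E)²/E
left         71    65.67     0.4326
straight     85    75.62     1.1635
right        43    57.71     3.7495
Sum = 5.346

5.346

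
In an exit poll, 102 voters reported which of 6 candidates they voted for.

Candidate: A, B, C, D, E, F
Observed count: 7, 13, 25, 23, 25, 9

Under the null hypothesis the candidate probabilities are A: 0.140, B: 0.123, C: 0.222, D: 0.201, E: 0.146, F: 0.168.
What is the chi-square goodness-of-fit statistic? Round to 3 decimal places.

15.001

Expected counts E_i = n·p_i: 102×0.140 = 14.28, 102×0.123 = 12.546, 102×0.222 = 22.644, 102×0.201 = 20.502, 102×0.146 = 14.892, 102×0.168 = 17.136.
cat         O        E   (O−E)²/E
A           7    14.28     3.7114
B          13   12.546     0.0164
C          25   22.644     0.2451
D          23   20.502     0.3044
E          25   14.892     6.8608
F           9   17.136     3.8629
Sum = 15.001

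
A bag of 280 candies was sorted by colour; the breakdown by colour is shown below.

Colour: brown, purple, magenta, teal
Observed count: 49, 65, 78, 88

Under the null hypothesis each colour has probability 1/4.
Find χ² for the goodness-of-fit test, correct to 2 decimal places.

Expected count for each of the 4 categories: 280/4 = 70.
χ² = (49−70)²/70 + (65−70)²/70 + (78−70)²/70 + (88−70)²/70
   = 6.300 + 0.357 + 0.914 + 4.629
Sum = 12.20

12.20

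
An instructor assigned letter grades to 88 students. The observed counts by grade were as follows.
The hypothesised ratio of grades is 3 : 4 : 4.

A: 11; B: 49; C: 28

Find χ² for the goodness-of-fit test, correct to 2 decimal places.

Ratio total = 11. Expected counts: 88×3/11 = 24, 88×4/11 = 32, 88×4/11 = 32.
χ² = (11−24)²/24 + (49−32)²/32 + (28−32)²/32
   = 7.042 + 9.031 + 0.500
Sum = 16.57

16.57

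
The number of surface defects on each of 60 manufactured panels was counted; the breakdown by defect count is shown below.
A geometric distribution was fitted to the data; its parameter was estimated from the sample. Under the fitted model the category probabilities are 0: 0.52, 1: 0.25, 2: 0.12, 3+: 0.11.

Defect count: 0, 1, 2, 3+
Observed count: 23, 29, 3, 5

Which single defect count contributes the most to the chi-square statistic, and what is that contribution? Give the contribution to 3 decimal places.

Expected counts E_i = n·p_i: 60×0.52 = 31.2, 60×0.25 = 15, 60×0.12 = 7.2, 60×0.11 = 6.6.
cat         O        E   (O−E)²/E
0          23     31.2     2.1551
1          29       15    13.0667
2           3      7.2     2.4500
3+          5      6.6     0.3879
The largest term is for 1: 13.067.

1, 13.067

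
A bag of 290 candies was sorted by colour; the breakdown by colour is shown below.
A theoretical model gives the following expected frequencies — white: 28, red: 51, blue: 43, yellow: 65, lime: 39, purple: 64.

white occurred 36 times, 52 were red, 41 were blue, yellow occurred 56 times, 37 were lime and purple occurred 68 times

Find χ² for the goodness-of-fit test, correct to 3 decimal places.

χ² = (36−28)²/28 + (52−51)²/51 + (41−43)²/43 + (56−65)²/65 + (37−39)²/39 + (68−64)²/64
   = 2.2857 + 0.0196 + 0.0930 + 1.2462 + 0.1026 + 0.2500
Sum = 3.997

3.997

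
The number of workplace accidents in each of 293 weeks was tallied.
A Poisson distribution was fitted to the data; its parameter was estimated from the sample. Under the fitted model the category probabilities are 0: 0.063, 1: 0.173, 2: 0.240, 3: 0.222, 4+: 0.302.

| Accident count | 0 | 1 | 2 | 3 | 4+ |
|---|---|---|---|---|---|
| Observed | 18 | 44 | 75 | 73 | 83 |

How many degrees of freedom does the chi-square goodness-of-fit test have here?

There are k = 5 categories and 1 parameter estimated from the data, so df = 5 − 1 − 1 = 3.

3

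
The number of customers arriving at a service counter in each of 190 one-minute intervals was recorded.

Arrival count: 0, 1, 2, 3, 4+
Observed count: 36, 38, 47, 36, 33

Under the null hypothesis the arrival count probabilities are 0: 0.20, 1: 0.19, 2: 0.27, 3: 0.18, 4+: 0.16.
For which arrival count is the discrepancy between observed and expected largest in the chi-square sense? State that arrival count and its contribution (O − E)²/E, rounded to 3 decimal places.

2, 0.360

Expected counts E_i = n·p_i: 190×0.20 = 38, 190×0.19 = 36.1, 190×0.27 = 51.3, 190×0.18 = 34.2, 190×0.16 = 30.4.
cat         O        E   (O−E)²/E
0          36       38     0.1053
1          38     36.1     0.1000
2          47     51.3     0.3604
3          36     34.2     0.0947
4+         33     30.4     0.2224
The largest term is for 2: 0.360.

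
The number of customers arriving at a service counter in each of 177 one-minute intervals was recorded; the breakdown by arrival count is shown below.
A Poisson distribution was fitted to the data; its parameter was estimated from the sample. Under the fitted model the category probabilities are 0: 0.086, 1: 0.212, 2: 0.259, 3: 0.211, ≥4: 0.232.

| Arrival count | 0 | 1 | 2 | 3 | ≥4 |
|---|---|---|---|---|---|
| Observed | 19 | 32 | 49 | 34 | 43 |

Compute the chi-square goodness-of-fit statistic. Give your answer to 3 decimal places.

2.360

Expected counts E_i = n·p_i: 177×0.086 = 15.222, 177×0.212 = 37.524, 177×0.259 = 45.843, 177×0.211 = 37.347, 177×0.232 = 41.064.
0: (19 − 15.222)²/15.222 = 14.273284/15.222 = 0.9377
1: (32 − 37.524)²/37.524 = 30.514576/37.524 = 0.8132
2: (49 − 45.843)²/45.843 = 9.966649/45.843 = 0.2174
3: (34 − 37.347)²/37.347 = 11.202409/37.347 = 0.3000
≥4: (43 − 41.064)²/41.064 = 3.748096/41.064 = 0.0913
Sum = 2.360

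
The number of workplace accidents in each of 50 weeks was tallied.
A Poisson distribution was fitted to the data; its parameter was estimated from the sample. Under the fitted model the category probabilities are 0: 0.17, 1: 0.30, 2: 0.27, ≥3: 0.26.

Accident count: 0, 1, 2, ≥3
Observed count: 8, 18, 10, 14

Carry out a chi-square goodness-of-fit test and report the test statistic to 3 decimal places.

1.614

Expected counts E_i = n·p_i: 50×0.17 = 8.5, 50×0.30 = 15, 50×0.27 = 13.5, 50×0.26 = 13.
cat         O        E   (O−E)²/E
0           8      8.5     0.0294
1          18       15     0.6000
2          10     13.5     0.9074
≥3         14       13     0.0769
Sum = 1.614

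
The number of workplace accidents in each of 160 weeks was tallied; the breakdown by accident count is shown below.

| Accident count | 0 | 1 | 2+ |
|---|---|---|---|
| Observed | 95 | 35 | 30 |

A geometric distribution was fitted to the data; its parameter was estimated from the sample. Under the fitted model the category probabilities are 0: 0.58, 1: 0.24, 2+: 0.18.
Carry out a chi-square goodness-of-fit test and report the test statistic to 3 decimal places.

0.403

Expected counts E_i = n·p_i: 160×0.58 = 92.8, 160×0.24 = 38.4, 160×0.18 = 28.8.
cat         O        E   (O−E)²/E
0          95     92.8     0.0522
1          35     38.4     0.3010
2+         30     28.8     0.0500
Sum = 0.403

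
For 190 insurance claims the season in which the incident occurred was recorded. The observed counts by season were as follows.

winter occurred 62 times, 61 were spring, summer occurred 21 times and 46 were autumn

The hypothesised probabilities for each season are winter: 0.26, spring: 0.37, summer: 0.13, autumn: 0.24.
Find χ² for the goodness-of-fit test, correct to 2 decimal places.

5.00

Expected counts E_i = n·p_i: 190×0.26 = 49.4, 190×0.37 = 70.3, 190×0.13 = 24.7, 190×0.24 = 45.6.
cat         O        E   (O−E)²/E
winter     62     49.4      3.214
spring     61     70.3      1.230
summer     21     24.7      0.554
autumn     46     45.6      0.004
Sum = 5.00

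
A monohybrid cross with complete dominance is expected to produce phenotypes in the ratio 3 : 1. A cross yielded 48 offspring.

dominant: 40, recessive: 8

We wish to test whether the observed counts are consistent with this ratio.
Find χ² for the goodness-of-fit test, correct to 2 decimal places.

Ratio total = 4. Expected counts: 48×3/4 = 36, 48×1/4 = 12.
χ² = (40−36)²/36 + (8−12)²/12
   = 0.444 + 1.333
Sum = 1.78

1.78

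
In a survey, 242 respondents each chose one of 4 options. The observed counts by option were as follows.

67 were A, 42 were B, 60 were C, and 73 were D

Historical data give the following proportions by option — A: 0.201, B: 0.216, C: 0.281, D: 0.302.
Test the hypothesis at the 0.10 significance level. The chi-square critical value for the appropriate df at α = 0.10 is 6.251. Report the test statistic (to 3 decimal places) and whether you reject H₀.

Expected counts E_i = n·p_i: 242×0.201 = 48.642, 242×0.216 = 52.272, 242×0.281 = 68.002, 242×0.302 = 73.084.
cat         O        E   (O−E)²/E
A          67   48.642     6.9285
B          42   52.272     2.0186
C          60   68.002     0.9416
D          73   73.084     0.0001
Sum = 9.889
df = 3. Since 9.889 > 6.251, we reject H₀.

9.889; reject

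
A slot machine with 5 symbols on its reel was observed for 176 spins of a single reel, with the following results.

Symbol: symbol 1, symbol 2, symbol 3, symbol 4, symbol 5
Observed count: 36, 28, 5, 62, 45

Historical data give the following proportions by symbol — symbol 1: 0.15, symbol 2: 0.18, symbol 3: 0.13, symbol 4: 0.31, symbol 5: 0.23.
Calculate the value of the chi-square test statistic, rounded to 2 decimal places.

Expected counts E_i = n·p_i: 176×0.15 = 26.4, 176×0.18 = 31.68, 176×0.13 = 22.88, 176×0.31 = 54.56, 176×0.23 = 40.48.
cat           O        E   (O−E)²/E
symbol 1     36     26.4      3.491
symbol 2     28    31.68      0.427
symbol 3      5    22.88     13.973
symbol 4     62    54.56      1.015
symbol 5     45    40.48      0.505
Sum = 19.41

19.41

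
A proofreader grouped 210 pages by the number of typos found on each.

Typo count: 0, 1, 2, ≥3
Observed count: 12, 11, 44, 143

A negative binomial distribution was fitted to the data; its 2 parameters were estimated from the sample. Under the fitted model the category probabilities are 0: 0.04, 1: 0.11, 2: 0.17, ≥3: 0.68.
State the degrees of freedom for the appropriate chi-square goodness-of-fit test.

There are k = 4 categories and 2 parameters estimated from the data, so df = 4 − 1 − 2 = 1.

1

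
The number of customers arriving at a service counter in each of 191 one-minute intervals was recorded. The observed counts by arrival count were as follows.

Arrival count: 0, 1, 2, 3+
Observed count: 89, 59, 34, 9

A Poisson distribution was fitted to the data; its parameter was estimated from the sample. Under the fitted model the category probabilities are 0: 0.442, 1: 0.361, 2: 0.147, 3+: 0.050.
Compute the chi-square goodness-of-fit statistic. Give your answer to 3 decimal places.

2.966

Expected counts E_i = n·p_i: 191×0.442 = 84.422, 191×0.361 = 68.951, 191×0.147 = 28.077, 191×0.050 = 9.55.
cat         O        E   (O−E)²/E
0          89   84.422     0.2483
1          59   68.951     1.4361
2          34   28.077     1.2495
3+          9     9.55     0.0317
Sum = 2.966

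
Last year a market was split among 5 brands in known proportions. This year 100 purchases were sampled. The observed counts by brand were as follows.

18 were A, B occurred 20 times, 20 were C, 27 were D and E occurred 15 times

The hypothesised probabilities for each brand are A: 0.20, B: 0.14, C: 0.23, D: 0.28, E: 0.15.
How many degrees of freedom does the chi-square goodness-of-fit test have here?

There are k = 5 categories and no parameters were estimated from the data, so df = 5 − 1 = 4.

4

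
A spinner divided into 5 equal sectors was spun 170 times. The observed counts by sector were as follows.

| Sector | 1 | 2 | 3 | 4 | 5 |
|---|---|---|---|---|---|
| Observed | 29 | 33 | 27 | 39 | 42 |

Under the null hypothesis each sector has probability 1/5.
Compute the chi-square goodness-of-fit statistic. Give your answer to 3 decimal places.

Expected count for each of the 5 categories: 170/5 = 34.
cat         O        E   (O−E)²/E
1          29       34     0.7353
2          33       34     0.0294
3          27       34     1.4412
4          39       34     0.7353
5          42       34     1.8824
Sum = 4.824

4.824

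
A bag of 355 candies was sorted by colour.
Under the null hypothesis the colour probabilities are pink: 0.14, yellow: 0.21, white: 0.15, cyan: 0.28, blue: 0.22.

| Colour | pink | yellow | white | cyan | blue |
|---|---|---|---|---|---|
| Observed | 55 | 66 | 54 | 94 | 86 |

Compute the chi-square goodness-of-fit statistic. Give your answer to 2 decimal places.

Expected counts E_i = n·p_i: 355×0.14 = 49.7, 355×0.21 = 74.55, 355×0.15 = 53.25, 355×0.28 = 99.4, 355×0.22 = 78.1.
cat         O        E   (O−E)²/E
pink       55     49.7      0.565
yellow     66    74.55      0.981
white      54    53.25      0.011
cyan       94     99.4      0.293
blue       86     78.1      0.799
Sum = 2.65

2.65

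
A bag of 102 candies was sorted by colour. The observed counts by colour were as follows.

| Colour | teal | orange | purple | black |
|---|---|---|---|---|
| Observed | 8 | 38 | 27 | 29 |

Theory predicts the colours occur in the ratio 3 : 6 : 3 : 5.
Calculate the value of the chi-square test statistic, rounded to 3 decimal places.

10.200

Ratio total = 17. Expected counts: 102×3/17 = 18, 102×6/17 = 36, 102×3/17 = 18, 102×5/17 = 30.
χ² = (8−18)²/18 + (38−36)²/36 + (27−18)²/18 + (29−30)²/30
   = 5.5556 + 0.1111 + 4.5000 + 0.0333
Sum = 10.200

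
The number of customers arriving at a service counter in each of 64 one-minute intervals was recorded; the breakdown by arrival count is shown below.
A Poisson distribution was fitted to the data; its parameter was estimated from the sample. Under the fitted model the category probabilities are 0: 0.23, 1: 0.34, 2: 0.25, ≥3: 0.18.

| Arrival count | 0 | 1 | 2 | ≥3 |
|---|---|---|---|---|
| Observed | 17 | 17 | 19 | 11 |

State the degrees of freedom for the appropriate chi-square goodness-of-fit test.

There are k = 4 categories and 1 parameter estimated from the data, so df = 4 − 1 − 1 = 2.

2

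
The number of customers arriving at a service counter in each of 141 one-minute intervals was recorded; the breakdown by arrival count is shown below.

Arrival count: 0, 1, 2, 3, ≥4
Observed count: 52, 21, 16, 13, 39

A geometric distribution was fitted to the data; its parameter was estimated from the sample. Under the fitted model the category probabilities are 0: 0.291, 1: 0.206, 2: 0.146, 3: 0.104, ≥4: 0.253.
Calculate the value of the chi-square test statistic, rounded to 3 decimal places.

Expected counts E_i = n·p_i: 141×0.291 = 41.031, 141×0.206 = 29.046, 141×0.146 = 20.586, 141×0.104 = 14.664, 141×0.253 = 35.673.
χ² = (52−41.031)²/41.031 + (21−29.046)²/29.046 + (16−20.586)²/20.586 + (13−14.664)²/14.664 + (39−35.673)²/35.673
   = 2.9324 + 2.2288 + 1.0216 + 0.1888 + 0.3103
Sum = 6.682

6.682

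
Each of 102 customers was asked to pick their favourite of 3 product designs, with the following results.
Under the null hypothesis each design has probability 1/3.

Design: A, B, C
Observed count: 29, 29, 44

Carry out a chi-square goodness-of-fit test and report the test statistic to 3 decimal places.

Expected count for each of the 3 categories: 102/3 = 34.
A: (29 − 34)²/34 = 25/34 = 0.7353
B: (29 − 34)²/34 = 25/34 = 0.7353
C: (44 − 34)²/34 = 100/34 = 2.9412
Sum = 4.412

4.412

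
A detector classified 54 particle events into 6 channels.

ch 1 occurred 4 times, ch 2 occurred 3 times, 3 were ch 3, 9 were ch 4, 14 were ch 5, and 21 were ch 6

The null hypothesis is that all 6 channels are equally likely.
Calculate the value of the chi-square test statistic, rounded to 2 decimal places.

Expected count for each of the 6 categories: 54/6 = 9.
ch 1: (4 − 9)²/9 = 25/9 = 2.778
ch 2: (3 − 9)²/9 = 36/9 = 4.000
ch 3: (3 − 9)²/9 = 36/9 = 4.000
ch 4: (9 − 9)²/9 = 0/9 = 0.000
ch 5: (14 − 9)²/9 = 25/9 = 2.778
ch 6: (21 − 9)²/9 = 144/9 = 16.000
Sum = 29.56

29.56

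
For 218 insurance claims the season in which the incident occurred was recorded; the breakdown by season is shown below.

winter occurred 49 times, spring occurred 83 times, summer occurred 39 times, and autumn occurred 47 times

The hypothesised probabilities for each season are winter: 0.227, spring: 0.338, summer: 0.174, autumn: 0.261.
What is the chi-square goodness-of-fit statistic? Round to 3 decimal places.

2.935

Expected counts E_i = n·p_i: 218×0.227 = 49.486, 218×0.338 = 73.684, 218×0.174 = 37.932, 218×0.261 = 56.898.
cat         O        E   (O−E)²/E
winter     49   49.486     0.0048
spring     83   73.684     1.1778
summer     39   37.932     0.0301
autumn     47   56.898     1.7219
Sum = 2.935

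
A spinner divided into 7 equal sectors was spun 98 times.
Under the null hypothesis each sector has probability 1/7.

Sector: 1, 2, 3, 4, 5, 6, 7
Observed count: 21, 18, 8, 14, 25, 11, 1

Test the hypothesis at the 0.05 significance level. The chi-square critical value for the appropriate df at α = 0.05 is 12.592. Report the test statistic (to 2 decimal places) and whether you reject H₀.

Expected count for each of the 7 categories: 98/7 = 14.
1: (21 − 14)²/14 = 49/14 = 3.500
2: (18 − 14)²/14 = 16/14 = 1.143
3: (8 − 14)²/14 = 36/14 = 2.571
4: (14 − 14)²/14 = 0/14 = 0.000
5: (25 − 14)²/14 = 121/14 = 8.643
6: (11 − 14)²/14 = 9/14 = 0.643
7: (1 − 14)²/14 = 169/14 = 12.071
Sum = 28.57
df = 6. Since 28.57 > 12.592, we reject H₀.

28.57; reject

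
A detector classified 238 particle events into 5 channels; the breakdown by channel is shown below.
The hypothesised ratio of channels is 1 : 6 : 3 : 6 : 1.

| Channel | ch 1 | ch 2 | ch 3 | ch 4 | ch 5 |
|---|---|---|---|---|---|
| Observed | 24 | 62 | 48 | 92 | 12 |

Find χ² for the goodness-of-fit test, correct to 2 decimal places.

Ratio total = 17. Expected counts: 238×1/17 = 14, 238×6/17 = 84, 238×3/17 = 42, 238×6/17 = 84, 238×1/17 = 14.
ch 1: (24 − 14)²/14 = 100/14 = 7.143
ch 2: (62 − 84)²/84 = 484/84 = 5.762
ch 3: (48 − 42)²/42 = 36/42 = 0.857
ch 4: (92 − 84)²/84 = 64/84 = 0.762
ch 5: (12 − 14)²/14 = 4/14 = 0.286
Sum = 14.81

14.81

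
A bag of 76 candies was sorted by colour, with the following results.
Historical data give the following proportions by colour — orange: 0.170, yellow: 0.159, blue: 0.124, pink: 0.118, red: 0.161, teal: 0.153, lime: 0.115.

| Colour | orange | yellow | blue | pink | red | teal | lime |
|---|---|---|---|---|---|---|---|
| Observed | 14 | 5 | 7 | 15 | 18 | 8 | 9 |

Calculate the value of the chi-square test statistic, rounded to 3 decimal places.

Expected counts E_i = n·p_i: 76×0.170 = 12.92, 76×0.159 = 12.084, 76×0.124 = 9.424, 76×0.118 = 8.968, 76×0.161 = 12.236, 76×0.153 = 11.628, 76×0.115 = 8.74.
orange: (14 − 12.92)²/12.92 = 1.1664/12.92 = 0.0903
yellow: (5 − 12.084)²/12.084 = 50.183056/12.084 = 4.1529
blue: (7 − 9.424)²/9.424 = 5.875776/9.424 = 0.6235
pink: (15 − 8.968)²/8.968 = 36.385024/8.968 = 4.0572
red: (18 − 12.236)²/12.236 = 33.223696/12.236 = 2.7152
teal: (8 − 11.628)²/11.628 = 13.162384/11.628 = 1.1320
lime: (9 − 8.74)²/8.74 = 0.0676/8.74 = 0.0077
Sum = 12.779

12.779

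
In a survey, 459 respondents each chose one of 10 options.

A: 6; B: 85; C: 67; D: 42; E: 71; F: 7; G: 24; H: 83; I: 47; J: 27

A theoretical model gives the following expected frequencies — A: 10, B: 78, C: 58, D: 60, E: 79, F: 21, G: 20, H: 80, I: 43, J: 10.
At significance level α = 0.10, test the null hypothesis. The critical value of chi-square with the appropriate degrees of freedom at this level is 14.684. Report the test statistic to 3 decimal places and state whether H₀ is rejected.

χ² = (6−10)²/10 + (85−78)²/78 + (67−58)²/58 + (42−60)²/60 + (71−79)²/79 + (7−21)²/21 + (24−20)²/20 + (83−80)²/80 + (47−43)²/43 + (27−10)²/10
   = 1.6000 + 0.6282 + 1.3966 + 5.4000 + 0.8101 + 9.3333 + 0.8000 + 0.1125 + 0.3721 + 28.9000
Sum = 49.353
df = 9. Since 49.353 > 14.684, we reject H₀.

49.353; reject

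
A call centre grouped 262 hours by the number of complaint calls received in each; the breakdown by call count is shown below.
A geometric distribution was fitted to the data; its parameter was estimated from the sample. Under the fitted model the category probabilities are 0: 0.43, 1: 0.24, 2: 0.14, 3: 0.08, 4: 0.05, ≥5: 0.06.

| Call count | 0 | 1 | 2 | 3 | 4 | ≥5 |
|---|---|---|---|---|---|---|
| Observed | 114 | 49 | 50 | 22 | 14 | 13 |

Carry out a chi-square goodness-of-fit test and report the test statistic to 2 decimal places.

8.50

Expected counts E_i = n·p_i: 262×0.43 = 112.66, 262×0.24 = 62.88, 262×0.14 = 36.68, 262×0.08 = 20.96, 262×0.05 = 13.1, 262×0.06 = 15.72.
cat         O        E   (O−E)²/E
0         114   112.66      0.016
1          49    62.88      3.064
2          50    36.68      4.837
3          22    20.96      0.052
4          14     13.1      0.062
≥5         13    15.72      0.471
Sum = 8.50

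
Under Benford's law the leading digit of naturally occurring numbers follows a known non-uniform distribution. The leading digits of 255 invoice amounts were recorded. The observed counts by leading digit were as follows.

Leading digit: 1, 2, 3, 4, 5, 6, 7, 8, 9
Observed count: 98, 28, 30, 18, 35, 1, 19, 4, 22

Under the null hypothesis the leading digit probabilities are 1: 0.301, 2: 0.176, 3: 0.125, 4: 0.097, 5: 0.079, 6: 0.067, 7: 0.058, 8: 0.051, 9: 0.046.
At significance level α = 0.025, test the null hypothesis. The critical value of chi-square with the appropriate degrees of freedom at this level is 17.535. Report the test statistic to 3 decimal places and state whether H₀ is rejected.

Expected counts E_i = n·p_i: 255×0.301 = 76.755, 255×0.176 = 44.88, 255×0.125 = 31.875, 255×0.097 = 24.735, 255×0.079 = 20.145, 255×0.067 = 17.085, 255×0.058 = 14.79, 255×0.051 = 13.005, 255×0.046 = 11.73.
cat         O        E   (O−E)²/E
1          98   76.755     5.8804
2          28    44.88     6.3488
3          30   31.875     0.1103
4          18   24.735     1.8338
5          35   20.145    10.9541
6           1   17.085    15.1435
7          19    14.79     1.1984
8           4   13.005     6.2353
9          22    11.73     8.9917
Sum = 56.696
df = 8. Since 56.696 > 17.535, we reject H₀.

56.696; reject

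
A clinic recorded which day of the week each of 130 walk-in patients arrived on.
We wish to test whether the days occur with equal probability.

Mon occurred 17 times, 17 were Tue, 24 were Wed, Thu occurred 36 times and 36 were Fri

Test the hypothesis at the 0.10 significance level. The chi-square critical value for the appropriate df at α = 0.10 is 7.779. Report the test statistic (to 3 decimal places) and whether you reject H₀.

Expected count for each of the 5 categories: 130/5 = 26.
cat         O        E   (O−E)²/E
Mon        17       26     3.1154
Tue        17       26     3.1154
Wed        24       26     0.1538
Thu        36       26     3.8462
Fri        36       26     3.8462
Sum = 14.077
df = 4. Since 14.077 > 7.779, we reject H₀.

14.077; reject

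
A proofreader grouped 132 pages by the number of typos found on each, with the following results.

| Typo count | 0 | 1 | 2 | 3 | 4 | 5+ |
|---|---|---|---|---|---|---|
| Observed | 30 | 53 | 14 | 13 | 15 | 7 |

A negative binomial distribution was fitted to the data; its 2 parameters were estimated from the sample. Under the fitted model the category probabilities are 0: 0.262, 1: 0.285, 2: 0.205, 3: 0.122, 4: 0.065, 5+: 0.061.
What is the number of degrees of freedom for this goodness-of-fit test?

There are k = 6 categories and 2 parameters estimated from the data, so df = 6 − 1 − 2 = 3.

3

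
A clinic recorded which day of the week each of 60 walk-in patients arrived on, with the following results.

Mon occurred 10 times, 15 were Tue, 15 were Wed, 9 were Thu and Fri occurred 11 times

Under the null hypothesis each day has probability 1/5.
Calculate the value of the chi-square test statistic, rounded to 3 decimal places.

Under H₀ each category has probability 1/5, so each expected count is 60/5 = 12.
cat         O        E   (O−E)²/E
Mon        10       12     0.3333
Tue        15       12     0.7500
Wed        15       12     0.7500
Thu         9       12     0.7500
Fri        11       12     0.0833
Sum = 2.667

2.667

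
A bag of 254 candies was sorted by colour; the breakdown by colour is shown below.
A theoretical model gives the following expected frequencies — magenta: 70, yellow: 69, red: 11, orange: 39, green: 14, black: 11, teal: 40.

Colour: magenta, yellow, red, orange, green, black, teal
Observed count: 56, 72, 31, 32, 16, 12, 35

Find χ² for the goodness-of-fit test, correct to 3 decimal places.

χ² = (56−70)²/70 + (72−69)²/69 + (31−11)²/11 + (32−39)²/39 + (16−14)²/14 + (12−11)²/11 + (35−40)²/40
   = 2.8000 + 0.1304 + 36.3636 + 1.2564 + 0.2857 + 0.0909 + 0.6250
Sum = 41.552

41.552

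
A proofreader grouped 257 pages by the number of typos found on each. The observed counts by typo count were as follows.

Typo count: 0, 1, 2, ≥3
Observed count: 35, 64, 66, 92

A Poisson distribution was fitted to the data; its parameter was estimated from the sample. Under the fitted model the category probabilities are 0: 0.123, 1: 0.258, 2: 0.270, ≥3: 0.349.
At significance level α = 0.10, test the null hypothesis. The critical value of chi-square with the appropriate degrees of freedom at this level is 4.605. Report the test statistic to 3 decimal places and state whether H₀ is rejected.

Expected counts E_i = n·p_i: 257×0.123 = 31.611, 257×0.258 = 66.306, 257×0.270 = 69.39, 257×0.349 = 89.693.
0: (35 − 31.611)²/31.611 = 11.485321/31.611 = 0.3633
1: (64 − 66.306)²/66.306 = 5.317636/66.306 = 0.0802
2: (66 − 69.39)²/69.39 = 11.4921/69.39 = 0.1656
≥3: (92 − 89.693)²/89.693 = 5.322249/89.693 = 0.0593
Sum = 0.668
df = 2. Since 0.668 < 4.605, we do not reject H₀.

0.668; do not reject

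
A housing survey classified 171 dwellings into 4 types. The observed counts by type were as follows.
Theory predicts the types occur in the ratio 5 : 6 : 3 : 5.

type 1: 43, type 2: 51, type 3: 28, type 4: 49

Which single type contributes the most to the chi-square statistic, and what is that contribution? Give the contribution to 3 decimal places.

type 4, 0.356

Ratio total = 19. Expected counts: 171×5/19 = 45, 171×6/19 = 54, 171×3/19 = 27, 171×5/19 = 45.
type 1: (43 − 45)²/45 = 4/45 = 0.0889
type 2: (51 − 54)²/54 = 9/54 = 0.1667
type 3: (28 − 27)²/27 = 1/27 = 0.0370
type 4: (49 − 45)²/45 = 16/45 = 0.3556
The largest term is for type 4: 0.356.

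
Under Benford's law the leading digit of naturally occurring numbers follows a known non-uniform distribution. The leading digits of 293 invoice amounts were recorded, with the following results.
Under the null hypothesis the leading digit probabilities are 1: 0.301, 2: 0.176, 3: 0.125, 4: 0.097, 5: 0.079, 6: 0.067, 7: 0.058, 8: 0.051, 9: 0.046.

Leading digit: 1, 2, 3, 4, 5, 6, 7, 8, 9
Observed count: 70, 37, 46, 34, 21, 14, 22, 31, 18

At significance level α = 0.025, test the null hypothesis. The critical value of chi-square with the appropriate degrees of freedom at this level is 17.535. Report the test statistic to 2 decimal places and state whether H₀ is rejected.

Expected counts E_i = n·p_i: 293×0.301 = 88.193, 293×0.176 = 51.568, 293×0.125 = 36.625, 293×0.097 = 28.421, 293×0.079 = 23.147, 293×0.067 = 19.631, 293×0.058 = 16.994, 293×0.051 = 14.943, 293×0.046 = 13.478.
cat         O        E   (O−E)²/E
1          70   88.193      3.753
2          37   51.568      4.115
3          46   36.625      2.400
4          34   28.421      1.095
5          21   23.147      0.199
6          14   19.631      1.615
7          22   16.994      1.475
8          31   14.943     17.254
9          18   13.478      1.517
Sum = 33.42
df = 8. Since 33.42 > 17.535, we reject H₀.

33.42; reject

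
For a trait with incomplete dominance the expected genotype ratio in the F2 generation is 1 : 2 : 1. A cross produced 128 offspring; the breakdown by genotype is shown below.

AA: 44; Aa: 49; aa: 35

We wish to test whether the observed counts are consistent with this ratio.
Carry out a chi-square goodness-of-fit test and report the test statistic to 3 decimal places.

Ratio total = 4. Expected counts: 128×1/4 = 32, 128×2/4 = 64, 128×1/4 = 32.
cat         O        E   (O−E)²/E
AA         44       32     4.5000
Aa         49       64     3.5156
aa         35       32     0.2813
Sum = 8.297

8.297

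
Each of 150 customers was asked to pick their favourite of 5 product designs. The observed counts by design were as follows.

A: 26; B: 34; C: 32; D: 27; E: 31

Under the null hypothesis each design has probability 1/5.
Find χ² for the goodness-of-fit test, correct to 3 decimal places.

1.533

Under H₀ each category has probability 1/5, so each expected count is 150/5 = 30.
χ² = (26−30)²/30 + (34−30)²/30 + (32−30)²/30 + (27−30)²/30 + (31−30)²/30
   = 0.5333 + 0.5333 + 0.1333 + 0.3000 + 0.0333
Sum = 1.533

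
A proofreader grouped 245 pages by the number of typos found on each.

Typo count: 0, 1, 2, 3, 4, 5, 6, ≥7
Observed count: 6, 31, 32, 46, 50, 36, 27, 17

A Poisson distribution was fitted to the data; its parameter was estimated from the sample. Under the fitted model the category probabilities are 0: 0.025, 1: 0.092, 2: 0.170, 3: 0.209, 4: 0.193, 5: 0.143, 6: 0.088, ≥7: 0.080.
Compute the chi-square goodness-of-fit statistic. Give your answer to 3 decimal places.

7.843

Expected counts E_i = n·p_i: 245×0.025 = 6.125, 245×0.092 = 22.54, 245×0.170 = 41.65, 245×0.209 = 51.205, 245×0.193 = 47.285, 245×0.143 = 35.035, 245×0.088 = 21.56, 245×0.080 = 19.6.
0: (6 − 6.125)²/6.125 = 0.015625/6.125 = 0.0026
1: (31 − 22.54)²/22.54 = 71.5716/22.54 = 3.1753
2: (32 − 41.65)²/41.65 = 93.1225/41.65 = 2.2358
3: (46 − 51.205)²/51.205 = 27.092025/51.205 = 0.5291
4: (50 − 47.285)²/47.285 = 7.371225/47.285 = 0.1559
5: (36 − 35.035)²/35.035 = 0.931225/35.035 = 0.0266
6: (27 − 21.56)²/21.56 = 29.5936/21.56 = 1.3726
≥7: (17 − 19.6)²/19.6 = 6.76/19.6 = 0.3449
Sum = 7.843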